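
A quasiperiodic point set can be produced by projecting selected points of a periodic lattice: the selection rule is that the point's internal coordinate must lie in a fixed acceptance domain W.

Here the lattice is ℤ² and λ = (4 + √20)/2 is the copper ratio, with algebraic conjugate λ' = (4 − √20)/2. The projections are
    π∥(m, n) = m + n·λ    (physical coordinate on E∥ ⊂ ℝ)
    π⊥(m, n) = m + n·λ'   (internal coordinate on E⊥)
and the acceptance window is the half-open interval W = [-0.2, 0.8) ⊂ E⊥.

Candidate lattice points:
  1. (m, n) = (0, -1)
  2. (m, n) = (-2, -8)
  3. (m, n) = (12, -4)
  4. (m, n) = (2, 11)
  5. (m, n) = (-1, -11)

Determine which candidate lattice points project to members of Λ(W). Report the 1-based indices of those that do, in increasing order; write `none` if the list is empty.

Compute λ' = (4−√20)/2 = -0.236068, so π⊥(m,n) = m -0.236068·n.
[1] lift (0,-1): star map gives 0.236068; window check -0.2 ≤ 0.236068 < 0.8 is true → IN Λ
[2] lift (-2,-8): star map gives -0.111456; window check -0.2 ≤ -0.111456 < 0.8 is true → IN Λ
[3] lift (12,-4): star map gives 12.944272; window check -0.2 ≤ 12.944272 < 0.8 is false → out
[4] lift (2,11): star map gives -0.596748; window check -0.2 ≤ -0.596748 < 0.8 is false → out
[5] lift (-1,-11): star map gives 1.596748; window check -0.2 ≤ 1.596748 < 0.8 is false → out

1, 2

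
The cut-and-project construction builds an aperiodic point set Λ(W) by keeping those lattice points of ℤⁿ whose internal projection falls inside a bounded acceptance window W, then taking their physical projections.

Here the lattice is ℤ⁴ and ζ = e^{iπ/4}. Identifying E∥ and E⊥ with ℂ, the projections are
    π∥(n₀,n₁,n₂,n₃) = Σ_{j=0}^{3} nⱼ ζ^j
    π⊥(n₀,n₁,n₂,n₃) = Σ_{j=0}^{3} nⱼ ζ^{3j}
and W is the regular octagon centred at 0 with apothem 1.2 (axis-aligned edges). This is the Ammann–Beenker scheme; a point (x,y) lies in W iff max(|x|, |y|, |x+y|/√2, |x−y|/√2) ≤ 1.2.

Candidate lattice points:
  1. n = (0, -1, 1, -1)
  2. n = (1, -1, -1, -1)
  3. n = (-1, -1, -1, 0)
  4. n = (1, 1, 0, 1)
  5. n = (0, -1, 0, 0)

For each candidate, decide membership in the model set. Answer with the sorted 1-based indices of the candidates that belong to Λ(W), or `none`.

With ζ = e^{iπ/4} the internal vectors are ζ^0,ζ^3,ζ^6,ζ^9.
#1 (0, -1, 1, -1): internal (0.000000, -2.414214); octagon support 2.414214 vs apothem 1.2 → ∉ W
#2 (1, -1, -1, -1): internal (1.000000, -0.414214); octagon support 1.000000 vs apothem 1.2 → ∈ W
#3 (-1, -1, -1, 0): internal (-0.292893, 0.292893); octagon support 0.414214 vs apothem 1.2 → ∈ W
#4 (1, 1, 0, 1): internal (1.000000, 1.414214); octagon support 1.707107 vs apothem 1.2 → ∉ W
#5 (0, -1, 0, 0): internal (0.707107, -0.707107); octagon support 1.000000 vs apothem 1.2 → ∈ W

2, 3, 5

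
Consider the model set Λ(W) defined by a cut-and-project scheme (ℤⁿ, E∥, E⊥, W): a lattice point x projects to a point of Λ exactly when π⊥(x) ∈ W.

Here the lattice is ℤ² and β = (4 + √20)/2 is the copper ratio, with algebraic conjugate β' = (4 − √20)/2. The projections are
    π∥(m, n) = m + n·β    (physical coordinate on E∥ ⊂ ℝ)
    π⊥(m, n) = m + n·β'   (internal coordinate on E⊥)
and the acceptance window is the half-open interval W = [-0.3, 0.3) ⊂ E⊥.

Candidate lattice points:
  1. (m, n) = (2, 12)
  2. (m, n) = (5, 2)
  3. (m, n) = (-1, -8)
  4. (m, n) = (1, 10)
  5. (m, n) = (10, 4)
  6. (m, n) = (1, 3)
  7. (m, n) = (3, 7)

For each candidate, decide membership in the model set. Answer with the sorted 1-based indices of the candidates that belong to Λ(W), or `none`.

6

Compute β' = (4−√20)/2 = -0.2361, so π⊥(m,n) = m -0.2361·n.
[1] lift (2,12): star map gives -0.8328; window check -0.3 ≤ -0.8328 < 0.3 is false → out
[2] lift (5,2): star map gives 4.5279; window check -0.3 ≤ 4.5279 < 0.3 is false → out
[3] lift (-1,-8): star map gives 0.8885; window check -0.3 ≤ 0.8885 < 0.3 is false → out
[4] lift (1,10): star map gives -1.3607; window check -0.3 ≤ -1.3607 < 0.3 is false → out
[5] lift (10,4): star map gives 9.0557; window check -0.3 ≤ 9.0557 < 0.3 is false → out
[6] lift (1,3): star map gives 0.2918; window check -0.3 ≤ 0.2918 < 0.3 is true → IN Λ
[7] lift (3,7): star map gives 1.3475; window check -0.3 ≤ 1.3475 < 0.3 is false → out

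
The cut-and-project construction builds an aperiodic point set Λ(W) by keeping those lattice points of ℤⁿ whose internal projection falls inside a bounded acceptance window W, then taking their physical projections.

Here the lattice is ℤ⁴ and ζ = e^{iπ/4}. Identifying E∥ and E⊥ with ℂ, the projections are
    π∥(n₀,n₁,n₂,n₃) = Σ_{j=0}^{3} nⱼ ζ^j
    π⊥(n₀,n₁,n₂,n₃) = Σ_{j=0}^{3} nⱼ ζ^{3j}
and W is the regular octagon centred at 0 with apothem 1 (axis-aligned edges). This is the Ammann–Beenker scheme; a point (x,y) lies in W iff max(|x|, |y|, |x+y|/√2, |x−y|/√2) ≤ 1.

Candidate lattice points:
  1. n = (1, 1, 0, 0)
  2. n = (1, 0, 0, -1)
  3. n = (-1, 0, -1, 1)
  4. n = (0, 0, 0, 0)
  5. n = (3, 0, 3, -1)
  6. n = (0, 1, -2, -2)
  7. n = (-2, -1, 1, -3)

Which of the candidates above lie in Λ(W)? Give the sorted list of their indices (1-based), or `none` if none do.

With ζ = e^{iπ/4} the internal vectors are ζ^0,ζ^3,ζ^6,ζ^9.
candidate 1: n = (1, 1, 0, 0) → π⊥ ≈ (+0.292893, +0.707107); max(|x|,|y|,|x±y|/√2) = 0.707107 ≤ 1 ⇒ ∈ W
candidate 2: n = (1, 0, 0, -1) → π⊥ ≈ (+0.292893, -0.707107); max(|x|,|y|,|x±y|/√2) = 0.707107 ≤ 1 ⇒ ∈ W
candidate 3: n = (-1, 0, -1, 1) → π⊥ ≈ (-0.292893, +1.707107); max(|x|,|y|,|x±y|/√2) = 1.707107 > 1 ⇒ ∉ W
candidate 4: n = (0, 0, 0, 0) → π⊥ ≈ (+0.000000, +0.000000); max(|x|,|y|,|x±y|/√2) = 0.000000 ≤ 1 ⇒ ∈ W
candidate 5: n = (3, 0, 3, -1) → π⊥ ≈ (+2.292893, -3.707107); max(|x|,|y|,|x±y|/√2) = 4.242641 > 1 ⇒ ∉ W
candidate 6: n = (0, 1, -2, -2) → π⊥ ≈ (-2.121320, +1.292893); max(|x|,|y|,|x±y|/√2) = 2.414214 > 1 ⇒ ∉ W
candidate 7: n = (-2, -1, 1, -3) → π⊥ ≈ (-3.414214, -3.828427); max(|x|,|y|,|x±y|/√2) = 5.121320 > 1 ⇒ ∉ W

1, 2, 4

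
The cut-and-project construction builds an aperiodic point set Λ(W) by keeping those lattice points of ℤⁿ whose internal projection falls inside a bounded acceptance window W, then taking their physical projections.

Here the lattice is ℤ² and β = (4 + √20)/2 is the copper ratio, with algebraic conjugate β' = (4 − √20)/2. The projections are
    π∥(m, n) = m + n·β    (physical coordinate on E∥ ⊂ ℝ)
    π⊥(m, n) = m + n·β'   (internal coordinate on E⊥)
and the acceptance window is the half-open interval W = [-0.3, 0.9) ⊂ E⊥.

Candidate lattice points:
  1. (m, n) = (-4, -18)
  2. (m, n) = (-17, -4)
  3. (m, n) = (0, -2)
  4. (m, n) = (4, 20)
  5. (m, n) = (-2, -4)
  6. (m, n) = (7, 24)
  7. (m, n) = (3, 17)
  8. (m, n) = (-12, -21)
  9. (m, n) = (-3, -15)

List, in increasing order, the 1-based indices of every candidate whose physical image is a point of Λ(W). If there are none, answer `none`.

Numerically β ≈ 4.236068 and β' = −1/β ≈ -0.236068.
candidate 1: (m,n)=(-4,-18) → π∥ = -4-18·β ≈ -80.249224, π⊥ = -4-18·β' ≈ 0.249224 ∈ [-0.3, 0.9) ⇒ IN Λ
candidate 2: (m,n)=(-17,-4) → π∥ = -17-4·β ≈ -33.944272, π⊥ = -17-4·β' ≈ -16.055728 ∉ [-0.3, 0.9) ⇒ out
candidate 3: (m,n)=(0,-2) → π∥ = 0-2·β ≈ -8.472136, π⊥ = 0-2·β' ≈ 0.472136 ∈ [-0.3, 0.9) ⇒ IN Λ
candidate 4: (m,n)=(4,20) → π∥ = 4+20·β ≈ 88.721360, π⊥ = 4+20·β' ≈ -0.721360 ∉ [-0.3, 0.9) ⇒ out
candidate 5: (m,n)=(-2,-4) → π∥ = -2-4·β ≈ -18.944272, π⊥ = -2-4·β' ≈ -1.055728 ∉ [-0.3, 0.9) ⇒ out
candidate 6: (m,n)=(7,24) → π∥ = 7+24·β ≈ 108.665631, π⊥ = 7+24·β' ≈ 1.334369 ∉ [-0.3, 0.9) ⇒ out
candidate 7: (m,n)=(3,17) → π∥ = 3+17·β ≈ 75.013156, π⊥ = 3+17·β' ≈ -1.013156 ∉ [-0.3, 0.9) ⇒ out
candidate 8: (m,n)=(-12,-21) → π∥ = -12-21·β ≈ -100.957428, π⊥ = -12-21·β' ≈ -7.042572 ∉ [-0.3, 0.9) ⇒ out
candidate 9: (m,n)=(-3,-15) → π∥ = -3-15·β ≈ -66.541020, π⊥ = -3-15·β' ≈ 0.541020 ∈ [-0.3, 0.9) ⇒ IN Λ

1, 3, 9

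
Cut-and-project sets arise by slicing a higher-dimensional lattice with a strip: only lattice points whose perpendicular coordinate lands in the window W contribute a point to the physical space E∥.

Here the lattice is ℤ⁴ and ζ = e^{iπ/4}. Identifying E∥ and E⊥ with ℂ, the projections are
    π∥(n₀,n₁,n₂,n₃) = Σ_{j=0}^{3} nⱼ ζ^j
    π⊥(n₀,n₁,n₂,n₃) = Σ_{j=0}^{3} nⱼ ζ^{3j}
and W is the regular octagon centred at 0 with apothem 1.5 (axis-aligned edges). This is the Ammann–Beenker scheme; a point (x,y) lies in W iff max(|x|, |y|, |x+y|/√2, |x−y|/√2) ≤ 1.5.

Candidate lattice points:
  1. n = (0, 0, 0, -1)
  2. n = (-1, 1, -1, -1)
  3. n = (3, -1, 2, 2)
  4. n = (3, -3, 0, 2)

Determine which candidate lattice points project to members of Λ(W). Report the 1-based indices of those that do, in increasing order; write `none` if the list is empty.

With ζ = e^{iπ/4} the internal vectors are ζ^0,ζ^3,ζ^6,ζ^9.
#1 (0, 0, 0, -1): internal (-0.70711, -0.70711); octagon support 1.00000 vs apothem 1.5 → ∈ W
#2 (-1, 1, -1, -1): internal (-2.41421, 1.00000); octagon support 2.41421 vs apothem 1.5 → ∉ W
#3 (3, -1, 2, 2): internal (5.12132, -1.29289); octagon support 5.12132 vs apothem 1.5 → ∉ W
#4 (3, -3, 0, 2): internal (6.53553, -0.70711); octagon support 6.53553 vs apothem 1.5 → ∉ W

1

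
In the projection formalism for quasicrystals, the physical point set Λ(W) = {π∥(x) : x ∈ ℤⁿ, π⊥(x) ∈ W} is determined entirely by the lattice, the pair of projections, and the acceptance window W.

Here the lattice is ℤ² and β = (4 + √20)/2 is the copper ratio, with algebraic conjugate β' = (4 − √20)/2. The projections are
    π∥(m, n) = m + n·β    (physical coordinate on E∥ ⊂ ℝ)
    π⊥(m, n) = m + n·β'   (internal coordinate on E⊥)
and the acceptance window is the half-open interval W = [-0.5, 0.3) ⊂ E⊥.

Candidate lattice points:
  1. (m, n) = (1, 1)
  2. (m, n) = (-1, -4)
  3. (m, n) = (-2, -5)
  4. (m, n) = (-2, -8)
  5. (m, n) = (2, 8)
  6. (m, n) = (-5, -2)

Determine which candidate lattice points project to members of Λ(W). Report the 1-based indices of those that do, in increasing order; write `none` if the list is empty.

2, 4, 5

Numerically β ≈ 4.23607 and β' = −1/β ≈ -0.23607.
#1 (1,1): internal coord 1 + (1)·β' = +0.76393; +0.76393 ∉ [-0.5, 0.3) → out
#2 (-1,-4): internal coord -1 + (-4)·β' = -0.05573; -0.05573 ∈ [-0.5, 0.3) → IN Λ
#3 (-2,-5): internal coord -2 + (-5)·β' = -0.81966; -0.81966 ∉ [-0.5, 0.3) → out
#4 (-2,-8): internal coord -2 + (-8)·β' = -0.11146; -0.11146 ∈ [-0.5, 0.3) → IN Λ
#5 (2,8): internal coord 2 + (8)·β' = +0.11146; +0.11146 ∈ [-0.5, 0.3) → IN Λ
#6 (-5,-2): internal coord -5 + (-2)·β' = -4.52786; -4.52786 ∉ [-0.5, 0.3) → out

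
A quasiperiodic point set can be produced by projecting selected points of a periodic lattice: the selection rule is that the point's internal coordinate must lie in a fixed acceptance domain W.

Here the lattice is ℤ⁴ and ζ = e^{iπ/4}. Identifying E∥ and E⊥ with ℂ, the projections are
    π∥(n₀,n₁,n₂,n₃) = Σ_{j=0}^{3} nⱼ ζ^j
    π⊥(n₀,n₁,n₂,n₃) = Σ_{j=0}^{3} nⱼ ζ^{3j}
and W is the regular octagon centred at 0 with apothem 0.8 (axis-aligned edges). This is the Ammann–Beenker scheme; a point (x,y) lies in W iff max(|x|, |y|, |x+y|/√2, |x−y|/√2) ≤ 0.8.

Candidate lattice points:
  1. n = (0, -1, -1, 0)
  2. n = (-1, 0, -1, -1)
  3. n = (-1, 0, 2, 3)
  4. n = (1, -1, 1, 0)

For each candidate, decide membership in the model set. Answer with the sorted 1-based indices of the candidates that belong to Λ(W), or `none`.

With ζ = e^{iπ/4} the internal vectors are ζ^0,ζ^3,ζ^6,ζ^9.
#1 (0, -1, -1, 0): internal (0.7071, 0.2929); octagon support 0.7071 vs apothem 0.8 → ∈ W
#2 (-1, 0, -1, -1): internal (-1.7071, 0.2929); octagon support 1.7071 vs apothem 0.8 → ∉ W
#3 (-1, 0, 2, 3): internal (1.1213, 0.1213); octagon support 1.1213 vs apothem 0.8 → ∉ W
#4 (1, -1, 1, 0): internal (1.7071, -1.7071); octagon support 2.4142 vs apothem 0.8 → ∉ W

1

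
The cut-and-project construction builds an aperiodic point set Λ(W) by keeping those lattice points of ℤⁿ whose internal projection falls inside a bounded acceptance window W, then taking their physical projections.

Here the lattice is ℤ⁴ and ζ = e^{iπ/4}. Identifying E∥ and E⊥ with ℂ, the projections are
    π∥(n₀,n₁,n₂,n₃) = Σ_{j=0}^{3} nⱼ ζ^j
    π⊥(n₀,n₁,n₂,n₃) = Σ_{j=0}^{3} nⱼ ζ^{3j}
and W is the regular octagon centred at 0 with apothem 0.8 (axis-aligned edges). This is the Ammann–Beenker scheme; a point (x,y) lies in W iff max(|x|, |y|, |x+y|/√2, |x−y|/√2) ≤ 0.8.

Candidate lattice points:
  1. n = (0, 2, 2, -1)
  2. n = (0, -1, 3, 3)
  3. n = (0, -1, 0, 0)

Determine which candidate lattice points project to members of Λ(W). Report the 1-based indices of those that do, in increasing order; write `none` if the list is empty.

none

π⊥(n) = n₀ + n₁ζ³ + n₂ζ⁶ + n₃ζ⁹ where ζ = e^{iπ/4}.
candidate 1: n = (0, 2, 2, -1) → π⊥ ≈ (-2.121320, -1.292893); max(|x|,|y|,|x±y|/√2) = 2.414214 > 0.8 ⇒ ∉ W
candidate 2: n = (0, -1, 3, 3) → π⊥ ≈ (+2.828427, -1.585786); max(|x|,|y|,|x±y|/√2) = 3.121320 > 0.8 ⇒ ∉ W
candidate 3: n = (0, -1, 0, 0) → π⊥ ≈ (+0.707107, -0.707107); max(|x|,|y|,|x±y|/√2) = 1.000000 > 0.8 ⇒ ∉ W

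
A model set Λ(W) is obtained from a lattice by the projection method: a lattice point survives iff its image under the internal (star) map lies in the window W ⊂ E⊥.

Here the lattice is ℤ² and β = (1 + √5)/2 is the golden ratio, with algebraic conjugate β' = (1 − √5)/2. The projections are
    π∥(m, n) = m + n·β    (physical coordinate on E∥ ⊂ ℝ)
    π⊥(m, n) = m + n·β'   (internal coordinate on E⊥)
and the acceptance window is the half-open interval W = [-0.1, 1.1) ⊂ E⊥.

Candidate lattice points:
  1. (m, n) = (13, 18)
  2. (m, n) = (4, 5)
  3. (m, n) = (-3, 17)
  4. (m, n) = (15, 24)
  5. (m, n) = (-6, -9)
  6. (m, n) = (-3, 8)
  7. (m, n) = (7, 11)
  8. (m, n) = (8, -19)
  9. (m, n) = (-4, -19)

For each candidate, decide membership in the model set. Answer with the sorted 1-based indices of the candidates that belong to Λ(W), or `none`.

2, 4, 7

Numerically β ≈ 1.61803 and β' = −1/β ≈ -0.61803.
[1] lift (13,18): star map gives 1.87539; window check -0.1 ≤ 1.87539 < 1.1 is false → out
[2] lift (4,5): star map gives 0.90983; window check -0.1 ≤ 0.90983 < 1.1 is true → IN Λ
[3] lift (-3,17): star map gives -13.50658; window check -0.1 ≤ -13.50658 < 1.1 is false → out
[4] lift (15,24): star map gives 0.16718; window check -0.1 ≤ 0.16718 < 1.1 is true → IN Λ
[5] lift (-6,-9): star map gives -0.43769; window check -0.1 ≤ -0.43769 < 1.1 is false → out
[6] lift (-3,8): star map gives -7.94427; window check -0.1 ≤ -7.94427 < 1.1 is false → out
[7] lift (7,11): star map gives 0.20163; window check -0.1 ≤ 0.20163 < 1.1 is true → IN Λ
[8] lift (8,-19): star map gives 19.74265; window check -0.1 ≤ 19.74265 < 1.1 is false → out
[9] lift (-4,-19): star map gives 7.74265; window check -0.1 ≤ 7.74265 < 1.1 is false → out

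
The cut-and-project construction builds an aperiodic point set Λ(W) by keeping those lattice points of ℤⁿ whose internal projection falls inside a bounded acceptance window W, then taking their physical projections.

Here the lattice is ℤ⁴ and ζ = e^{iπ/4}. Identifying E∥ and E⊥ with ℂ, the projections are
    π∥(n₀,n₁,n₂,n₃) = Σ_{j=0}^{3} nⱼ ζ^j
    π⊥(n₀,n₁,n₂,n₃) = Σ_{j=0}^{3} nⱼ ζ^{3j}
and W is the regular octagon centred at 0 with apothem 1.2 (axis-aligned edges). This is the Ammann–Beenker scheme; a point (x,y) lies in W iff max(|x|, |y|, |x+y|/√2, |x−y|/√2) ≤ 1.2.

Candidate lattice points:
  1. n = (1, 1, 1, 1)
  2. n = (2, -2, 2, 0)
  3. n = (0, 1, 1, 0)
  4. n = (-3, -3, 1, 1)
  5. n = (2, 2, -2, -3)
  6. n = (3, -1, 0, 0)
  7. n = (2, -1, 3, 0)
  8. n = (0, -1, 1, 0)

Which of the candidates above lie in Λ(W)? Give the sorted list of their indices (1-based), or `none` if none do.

1, 3

With ζ = e^{iπ/4} the internal vectors are ζ^0,ζ^3,ζ^6,ζ^9.
#1 (1, 1, 1, 1): internal (1.00000, 0.41421); octagon support 1.00000 vs apothem 1.2 → ∈ W
#2 (2, -2, 2, 0): internal (3.41421, -3.41421); octagon support 4.82843 vs apothem 1.2 → ∉ W
#3 (0, 1, 1, 0): internal (-0.70711, -0.29289); octagon support 0.70711 vs apothem 1.2 → ∈ W
#4 (-3, -3, 1, 1): internal (-0.17157, -2.41421); octagon support 2.41421 vs apothem 1.2 → ∉ W
#5 (2, 2, -2, -3): internal (-1.53553, 1.29289); octagon support 2.00000 vs apothem 1.2 → ∉ W
#6 (3, -1, 0, 0): internal (3.70711, -0.70711); octagon support 3.70711 vs apothem 1.2 → ∉ W
#7 (2, -1, 3, 0): internal (2.70711, -3.70711); octagon support 4.53553 vs apothem 1.2 → ∉ W
#8 (0, -1, 1, 0): internal (0.70711, -1.70711); octagon support 1.70711 vs apothem 1.2 → ∉ W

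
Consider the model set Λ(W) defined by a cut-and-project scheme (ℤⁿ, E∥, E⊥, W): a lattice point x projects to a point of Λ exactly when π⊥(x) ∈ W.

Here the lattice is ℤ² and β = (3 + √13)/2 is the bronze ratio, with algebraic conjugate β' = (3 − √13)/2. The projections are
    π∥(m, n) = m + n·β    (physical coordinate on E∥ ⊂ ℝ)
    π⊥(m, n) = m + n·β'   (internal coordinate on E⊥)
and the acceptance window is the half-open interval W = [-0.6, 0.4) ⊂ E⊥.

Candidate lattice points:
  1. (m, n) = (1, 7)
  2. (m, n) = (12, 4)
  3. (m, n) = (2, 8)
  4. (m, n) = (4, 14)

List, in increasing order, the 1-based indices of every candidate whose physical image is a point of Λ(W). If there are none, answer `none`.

3, 4

β' = (3−√13)/2 ≈ -0.3028.
[1] lift (1,7): star map gives -1.1194; window check -0.6 ≤ -1.1194 < 0.4 is false → out
[2] lift (12,4): star map gives 10.7889; window check -0.6 ≤ 10.7889 < 0.4 is false → out
[3] lift (2,8): star map gives -0.4222; window check -0.6 ≤ -0.4222 < 0.4 is true → IN Λ
[4] lift (4,14): star map gives -0.2389; window check -0.6 ≤ -0.2389 < 0.4 is true → IN Λ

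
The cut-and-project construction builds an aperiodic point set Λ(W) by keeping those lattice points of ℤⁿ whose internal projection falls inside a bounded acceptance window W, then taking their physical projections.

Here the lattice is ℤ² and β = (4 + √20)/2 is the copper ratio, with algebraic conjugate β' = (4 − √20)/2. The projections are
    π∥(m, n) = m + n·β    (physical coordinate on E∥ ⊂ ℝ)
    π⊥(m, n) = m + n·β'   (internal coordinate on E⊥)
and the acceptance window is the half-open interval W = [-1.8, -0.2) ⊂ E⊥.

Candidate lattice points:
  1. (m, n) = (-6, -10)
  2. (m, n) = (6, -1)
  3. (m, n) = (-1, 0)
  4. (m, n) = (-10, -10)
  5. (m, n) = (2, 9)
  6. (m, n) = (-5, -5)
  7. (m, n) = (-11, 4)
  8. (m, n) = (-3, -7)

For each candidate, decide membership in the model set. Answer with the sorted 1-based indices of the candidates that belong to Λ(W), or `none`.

β' = (4−√20)/2 ≈ -0.2361.
[1] lift (-6,-10): star map gives -3.6393; window check -1.8 ≤ -3.6393 < -0.2 is false → out
[2] lift (6,-1): star map gives 6.2361; window check -1.8 ≤ 6.2361 < -0.2 is false → out
[3] lift (-1,0): star map gives -1.0000; window check -1.8 ≤ -1.0000 < -0.2 is true → IN Λ
[4] lift (-10,-10): star map gives -7.6393; window check -1.8 ≤ -7.6393 < -0.2 is false → out
[5] lift (2,9): star map gives -0.1246; window check -1.8 ≤ -0.1246 < -0.2 is false → out
[6] lift (-5,-5): star map gives -3.8197; window check -1.8 ≤ -3.8197 < -0.2 is false → out
[7] lift (-11,4): star map gives -11.9443; window check -1.8 ≤ -11.9443 < -0.2 is false → out
[8] lift (-3,-7): star map gives -1.3475; window check -1.8 ≤ -1.3475 < -0.2 is true → IN Λ

3, 8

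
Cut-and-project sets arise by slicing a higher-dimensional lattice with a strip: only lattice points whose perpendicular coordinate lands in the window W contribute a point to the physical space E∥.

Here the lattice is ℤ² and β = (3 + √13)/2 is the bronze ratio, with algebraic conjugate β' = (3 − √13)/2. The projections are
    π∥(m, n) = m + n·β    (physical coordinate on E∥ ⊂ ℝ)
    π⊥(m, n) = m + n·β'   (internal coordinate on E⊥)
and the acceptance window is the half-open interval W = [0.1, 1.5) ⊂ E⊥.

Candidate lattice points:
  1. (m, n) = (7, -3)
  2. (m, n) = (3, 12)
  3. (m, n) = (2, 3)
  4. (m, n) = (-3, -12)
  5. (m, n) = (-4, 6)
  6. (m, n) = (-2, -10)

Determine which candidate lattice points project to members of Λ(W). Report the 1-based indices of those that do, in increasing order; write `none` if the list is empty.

Numerically β ≈ 3.302776 and β' = −1/β ≈ -0.302776.
#1 (7,-3): internal coord 7 + (-3)·β' = +7.908327; +7.908327 ∉ [0.1, 1.5) → out
#2 (3,12): internal coord 3 + (12)·β' = -0.633308; -0.633308 ∉ [0.1, 1.5) → out
#3 (2,3): internal coord 2 + (3)·β' = +1.091673; +1.091673 ∈ [0.1, 1.5) → IN Λ
#4 (-3,-12): internal coord -3 + (-12)·β' = +0.633308; +0.633308 ∈ [0.1, 1.5) → IN Λ
#5 (-4,6): internal coord -4 + (6)·β' = -5.816654; -5.816654 ∉ [0.1, 1.5) → out
#6 (-2,-10): internal coord -2 + (-10)·β' = +1.027756; +1.027756 ∈ [0.1, 1.5) → IN Λ

3, 4, 6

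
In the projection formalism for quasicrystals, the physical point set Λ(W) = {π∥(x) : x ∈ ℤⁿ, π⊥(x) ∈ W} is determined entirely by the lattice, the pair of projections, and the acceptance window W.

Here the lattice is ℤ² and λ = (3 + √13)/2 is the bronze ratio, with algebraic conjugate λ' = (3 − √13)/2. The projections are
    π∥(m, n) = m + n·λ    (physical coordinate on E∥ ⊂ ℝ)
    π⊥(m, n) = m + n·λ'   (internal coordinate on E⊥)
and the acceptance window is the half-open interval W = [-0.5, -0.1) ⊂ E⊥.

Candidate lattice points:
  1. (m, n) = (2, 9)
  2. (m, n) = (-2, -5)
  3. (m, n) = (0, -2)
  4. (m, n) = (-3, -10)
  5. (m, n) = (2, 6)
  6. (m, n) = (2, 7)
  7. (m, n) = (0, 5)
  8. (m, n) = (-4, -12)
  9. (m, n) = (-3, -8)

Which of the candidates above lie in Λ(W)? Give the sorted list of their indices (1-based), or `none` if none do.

λ' = (3−√13)/2 ≈ -0.3028.
#1 (2,9): internal coord 2 + (9)·λ' = -0.7250; -0.7250 ∉ [-0.5, -0.1) → out
#2 (-2,-5): internal coord -2 + (-5)·λ' = -0.4861; -0.4861 ∈ [-0.5, -0.1) → IN Λ
#3 (0,-2): internal coord 0 + (-2)·λ' = +0.6056; +0.6056 ∉ [-0.5, -0.1) → out
#4 (-3,-10): internal coord -3 + (-10)·λ' = +0.0278; +0.0278 ∉ [-0.5, -0.1) → out
#5 (2,6): internal coord 2 + (6)·λ' = +0.1833; +0.1833 ∉ [-0.5, -0.1) → out
#6 (2,7): internal coord 2 + (7)·λ' = -0.1194; -0.1194 ∈ [-0.5, -0.1) → IN Λ
#7 (0,5): internal coord 0 + (5)·λ' = -1.5139; -1.5139 ∉ [-0.5, -0.1) → out
#8 (-4,-12): internal coord -4 + (-12)·λ' = -0.3667; -0.3667 ∈ [-0.5, -0.1) → IN Λ
#9 (-3,-8): internal coord -3 + (-8)·λ' = -0.5778; -0.5778 ∉ [-0.5, -0.1) → out

2, 6, 8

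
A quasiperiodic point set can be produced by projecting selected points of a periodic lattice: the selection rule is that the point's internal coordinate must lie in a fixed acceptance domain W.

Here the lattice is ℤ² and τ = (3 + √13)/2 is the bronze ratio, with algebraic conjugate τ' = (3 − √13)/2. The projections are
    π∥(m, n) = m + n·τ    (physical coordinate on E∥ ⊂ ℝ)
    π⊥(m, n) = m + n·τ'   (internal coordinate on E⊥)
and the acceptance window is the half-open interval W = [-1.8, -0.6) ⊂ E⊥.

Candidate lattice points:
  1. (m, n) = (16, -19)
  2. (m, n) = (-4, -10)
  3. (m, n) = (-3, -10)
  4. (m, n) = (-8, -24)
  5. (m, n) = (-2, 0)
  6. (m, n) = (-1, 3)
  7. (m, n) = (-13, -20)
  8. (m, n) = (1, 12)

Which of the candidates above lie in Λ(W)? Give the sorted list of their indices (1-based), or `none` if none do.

Compute τ' = (3−√13)/2 = -0.3028, so π⊥(m,n) = m -0.3028·n.
[1] lift (16,-19): star map gives 21.7527; window check -1.8 ≤ 21.7527 < -0.6 is false → out
[2] lift (-4,-10): star map gives -0.9722; window check -1.8 ≤ -0.9722 < -0.6 is true → IN Λ
[3] lift (-3,-10): star map gives 0.0278; window check -1.8 ≤ 0.0278 < -0.6 is false → out
[4] lift (-8,-24): star map gives -0.7334; window check -1.8 ≤ -0.7334 < -0.6 is true → IN Λ
[5] lift (-2,0): star map gives -2.0000; window check -1.8 ≤ -2.0000 < -0.6 is false → out
[6] lift (-1,3): star map gives -1.9083; window check -1.8 ≤ -1.9083 < -0.6 is false → out
[7] lift (-13,-20): star map gives -6.9445; window check -1.8 ≤ -6.9445 < -0.6 is false → out
[8] lift (1,12): star map gives -2.6333; window check -1.8 ≤ -2.6333 < -0.6 is false → out

2, 4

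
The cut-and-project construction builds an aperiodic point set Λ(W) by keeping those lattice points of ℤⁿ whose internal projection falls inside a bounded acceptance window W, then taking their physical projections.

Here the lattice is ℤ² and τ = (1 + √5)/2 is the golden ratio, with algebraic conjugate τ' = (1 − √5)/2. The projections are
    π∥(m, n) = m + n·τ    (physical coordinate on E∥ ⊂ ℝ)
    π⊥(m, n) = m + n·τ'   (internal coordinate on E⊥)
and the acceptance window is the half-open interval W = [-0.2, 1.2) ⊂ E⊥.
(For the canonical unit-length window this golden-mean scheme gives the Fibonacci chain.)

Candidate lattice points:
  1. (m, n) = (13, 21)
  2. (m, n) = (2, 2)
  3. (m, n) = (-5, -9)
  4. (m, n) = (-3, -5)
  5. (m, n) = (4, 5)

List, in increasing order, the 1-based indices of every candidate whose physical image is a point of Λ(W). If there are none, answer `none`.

Numerically τ ≈ 1.6180 and τ' = −1/τ ≈ -0.6180.
#1 (13,21): internal coord 13 + (21)·τ' = +0.0213; +0.0213 ∈ [-0.2, 1.2) → IN Λ
#2 (2,2): internal coord 2 + (2)·τ' = +0.7639; +0.7639 ∈ [-0.2, 1.2) → IN Λ
#3 (-5,-9): internal coord -5 + (-9)·τ' = +0.5623; +0.5623 ∈ [-0.2, 1.2) → IN Λ
#4 (-3,-5): internal coord -3 + (-5)·τ' = +0.0902; +0.0902 ∈ [-0.2, 1.2) → IN Λ
#5 (4,5): internal coord 4 + (5)·τ' = +0.9098; +0.9098 ∈ [-0.2, 1.2) → IN Λ

1, 2, 3, 4, 5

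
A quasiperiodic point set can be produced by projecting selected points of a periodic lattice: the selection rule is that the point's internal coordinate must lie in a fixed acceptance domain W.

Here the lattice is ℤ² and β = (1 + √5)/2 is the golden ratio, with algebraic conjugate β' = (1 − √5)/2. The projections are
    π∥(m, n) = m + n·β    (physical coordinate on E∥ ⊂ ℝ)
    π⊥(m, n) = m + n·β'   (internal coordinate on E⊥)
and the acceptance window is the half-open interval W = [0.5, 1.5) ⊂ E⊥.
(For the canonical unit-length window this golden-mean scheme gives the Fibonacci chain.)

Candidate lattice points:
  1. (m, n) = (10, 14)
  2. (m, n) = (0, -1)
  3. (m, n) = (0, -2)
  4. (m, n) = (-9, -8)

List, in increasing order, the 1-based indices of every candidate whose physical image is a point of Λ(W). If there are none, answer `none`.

Compute β' = (1−√5)/2 = -0.6180, so π⊥(m,n) = m -0.6180·n.
#1 (10,14): internal coord 10 + (14)·β' = +1.3475; +1.3475 ∈ [0.5, 1.5) → IN Λ
#2 (0,-1): internal coord 0 + (-1)·β' = +0.6180; +0.6180 ∈ [0.5, 1.5) → IN Λ
#3 (0,-2): internal coord 0 + (-2)·β' = +1.2361; +1.2361 ∈ [0.5, 1.5) → IN Λ
#4 (-9,-8): internal coord -9 + (-8)·β' = -4.0557; -4.0557 ∉ [0.5, 1.5) → out

1, 2, 3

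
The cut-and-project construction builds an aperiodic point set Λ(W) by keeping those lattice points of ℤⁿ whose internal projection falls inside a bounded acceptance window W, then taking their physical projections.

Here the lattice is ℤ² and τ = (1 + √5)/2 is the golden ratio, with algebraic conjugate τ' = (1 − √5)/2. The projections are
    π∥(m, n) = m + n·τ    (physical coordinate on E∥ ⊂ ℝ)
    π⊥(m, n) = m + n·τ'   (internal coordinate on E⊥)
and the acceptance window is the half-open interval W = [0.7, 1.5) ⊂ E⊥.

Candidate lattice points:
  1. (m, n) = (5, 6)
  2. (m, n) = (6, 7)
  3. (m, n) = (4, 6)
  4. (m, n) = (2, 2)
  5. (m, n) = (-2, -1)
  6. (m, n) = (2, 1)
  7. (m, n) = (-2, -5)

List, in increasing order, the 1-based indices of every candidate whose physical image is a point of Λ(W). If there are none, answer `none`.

Compute τ' = (1−√5)/2 = -0.618034, so π⊥(m,n) = m -0.618034·n.
candidate 1: (m,n)=(5,6) → π∥ = 5+6·τ ≈ 14.708204, π⊥ = 5+6·τ' ≈ 1.291796 ∈ [0.7, 1.5) ⇒ IN Λ
candidate 2: (m,n)=(6,7) → π∥ = 6+7·τ ≈ 17.326238, π⊥ = 6+7·τ' ≈ 1.673762 ∉ [0.7, 1.5) ⇒ out
candidate 3: (m,n)=(4,6) → π∥ = 4+6·τ ≈ 13.708204, π⊥ = 4+6·τ' ≈ 0.291796 ∉ [0.7, 1.5) ⇒ out
candidate 4: (m,n)=(2,2) → π∥ = 2+2·τ ≈ 5.236068, π⊥ = 2+2·τ' ≈ 0.763932 ∈ [0.7, 1.5) ⇒ IN Λ
candidate 5: (m,n)=(-2,-1) → π∥ = -2-1·τ ≈ -3.618034, π⊥ = -2-1·τ' ≈ -1.381966 ∉ [0.7, 1.5) ⇒ out
candidate 6: (m,n)=(2,1) → π∥ = 2+1·τ ≈ 3.618034, π⊥ = 2+1·τ' ≈ 1.381966 ∈ [0.7, 1.5) ⇒ IN Λ
candidate 7: (m,n)=(-2,-5) → π∥ = -2-5·τ ≈ -10.090170, π⊥ = -2-5·τ' ≈ 1.090170 ∈ [0.7, 1.5) ⇒ IN Λ

1, 4, 6, 7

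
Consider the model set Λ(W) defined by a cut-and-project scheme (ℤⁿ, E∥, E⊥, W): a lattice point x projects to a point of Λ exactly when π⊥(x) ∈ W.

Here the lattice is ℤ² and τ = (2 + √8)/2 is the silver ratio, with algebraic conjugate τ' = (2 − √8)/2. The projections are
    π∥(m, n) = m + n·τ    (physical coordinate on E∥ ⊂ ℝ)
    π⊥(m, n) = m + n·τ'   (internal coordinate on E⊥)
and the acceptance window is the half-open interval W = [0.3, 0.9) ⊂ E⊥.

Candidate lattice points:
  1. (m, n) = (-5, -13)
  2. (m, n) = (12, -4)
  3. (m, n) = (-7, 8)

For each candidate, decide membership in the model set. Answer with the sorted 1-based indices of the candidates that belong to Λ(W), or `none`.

Numerically τ ≈ 2.4142 and τ' = −1/τ ≈ -0.4142.
[1] lift (-5,-13): star map gives 0.3848; window check 0.3 ≤ 0.3848 < 0.9 is true → IN Λ
[2] lift (12,-4): star map gives 13.6569; window check 0.3 ≤ 13.6569 < 0.9 is false → out
[3] lift (-7,8): star map gives -10.3137; window check 0.3 ≤ -10.3137 < 0.9 is false → out

1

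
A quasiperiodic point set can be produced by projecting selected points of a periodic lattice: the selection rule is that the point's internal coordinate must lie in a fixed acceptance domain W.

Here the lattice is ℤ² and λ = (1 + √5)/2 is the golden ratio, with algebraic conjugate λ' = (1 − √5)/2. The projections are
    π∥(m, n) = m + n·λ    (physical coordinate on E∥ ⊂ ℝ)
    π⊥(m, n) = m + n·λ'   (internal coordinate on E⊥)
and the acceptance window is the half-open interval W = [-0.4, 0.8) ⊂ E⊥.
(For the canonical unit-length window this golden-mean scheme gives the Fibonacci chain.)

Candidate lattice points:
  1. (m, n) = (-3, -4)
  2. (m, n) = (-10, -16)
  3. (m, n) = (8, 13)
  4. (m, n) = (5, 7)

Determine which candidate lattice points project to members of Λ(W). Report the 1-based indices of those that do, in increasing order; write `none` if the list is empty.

2, 3, 4

Compute λ' = (1−√5)/2 = -0.6180, so π⊥(m,n) = m -0.6180·n.
candidate 1: (m,n)=(-3,-4) → π∥ = -3-4·λ ≈ -9.4721, π⊥ = -3-4·λ' ≈ -0.5279 ∉ [-0.4, 0.8) ⇒ out
candidate 2: (m,n)=(-10,-16) → π∥ = -10-16·λ ≈ -35.8885, π⊥ = -10-16·λ' ≈ -0.1115 ∈ [-0.4, 0.8) ⇒ IN Λ
candidate 3: (m,n)=(8,13) → π∥ = 8+13·λ ≈ 29.0344, π⊥ = 8+13·λ' ≈ -0.0344 ∈ [-0.4, 0.8) ⇒ IN Λ
candidate 4: (m,n)=(5,7) → π∥ = 5+7·λ ≈ 16.3262, π⊥ = 5+7·λ' ≈ 0.6738 ∈ [-0.4, 0.8) ⇒ IN Λ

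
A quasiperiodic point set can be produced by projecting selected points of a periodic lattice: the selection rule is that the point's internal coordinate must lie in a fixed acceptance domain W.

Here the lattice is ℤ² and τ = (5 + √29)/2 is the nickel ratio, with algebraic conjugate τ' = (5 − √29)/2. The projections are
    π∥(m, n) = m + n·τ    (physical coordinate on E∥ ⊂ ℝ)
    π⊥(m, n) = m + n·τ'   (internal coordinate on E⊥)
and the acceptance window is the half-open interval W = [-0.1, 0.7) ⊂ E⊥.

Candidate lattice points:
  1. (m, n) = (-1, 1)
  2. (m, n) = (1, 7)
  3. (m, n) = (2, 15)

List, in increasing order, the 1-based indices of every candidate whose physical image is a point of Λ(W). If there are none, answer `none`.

none

Compute τ' = (5−√29)/2 = -0.1926, so π⊥(m,n) = m -0.1926·n.
candidate 1: (m,n)=(-1,1) → π∥ = -1+1·τ ≈ 4.1926, π⊥ = -1+1·τ' ≈ -1.1926 ∉ [-0.1, 0.7) ⇒ out
candidate 2: (m,n)=(1,7) → π∥ = 1+7·τ ≈ 37.3481, π⊥ = 1+7·τ' ≈ -0.3481 ∉ [-0.1, 0.7) ⇒ out
candidate 3: (m,n)=(2,15) → π∥ = 2+15·τ ≈ 79.8887, π⊥ = 2+15·τ' ≈ -0.8887 ∉ [-0.1, 0.7) ⇒ out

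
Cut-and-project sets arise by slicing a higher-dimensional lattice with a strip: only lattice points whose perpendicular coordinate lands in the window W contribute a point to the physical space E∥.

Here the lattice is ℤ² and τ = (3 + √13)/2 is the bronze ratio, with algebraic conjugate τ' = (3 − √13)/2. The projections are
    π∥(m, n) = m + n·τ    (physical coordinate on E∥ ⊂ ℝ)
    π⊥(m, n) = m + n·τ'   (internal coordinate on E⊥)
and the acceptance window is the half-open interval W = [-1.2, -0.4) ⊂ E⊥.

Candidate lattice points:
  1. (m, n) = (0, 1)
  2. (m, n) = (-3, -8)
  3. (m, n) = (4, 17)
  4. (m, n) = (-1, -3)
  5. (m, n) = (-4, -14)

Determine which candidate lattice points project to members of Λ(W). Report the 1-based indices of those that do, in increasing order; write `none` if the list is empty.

2, 3

τ' = (3−√13)/2 ≈ -0.3028.
candidate 1: (m,n)=(0,1) → π∥ = 0+1·τ ≈ 3.3028, π⊥ = 0+1·τ' ≈ -0.3028 ∉ [-1.2, -0.4) ⇒ out
candidate 2: (m,n)=(-3,-8) → π∥ = -3-8·τ ≈ -29.4222, π⊥ = -3-8·τ' ≈ -0.5778 ∈ [-1.2, -0.4) ⇒ IN Λ
candidate 3: (m,n)=(4,17) → π∥ = 4+17·τ ≈ 60.1472, π⊥ = 4+17·τ' ≈ -1.1472 ∈ [-1.2, -0.4) ⇒ IN Λ
candidate 4: (m,n)=(-1,-3) → π∥ = -1-3·τ ≈ -10.9083, π⊥ = -1-3·τ' ≈ -0.0917 ∉ [-1.2, -0.4) ⇒ out
candidate 5: (m,n)=(-4,-14) → π∥ = -4-14·τ ≈ -50.2389, π⊥ = -4-14·τ' ≈ 0.2389 ∉ [-1.2, -0.4) ⇒ out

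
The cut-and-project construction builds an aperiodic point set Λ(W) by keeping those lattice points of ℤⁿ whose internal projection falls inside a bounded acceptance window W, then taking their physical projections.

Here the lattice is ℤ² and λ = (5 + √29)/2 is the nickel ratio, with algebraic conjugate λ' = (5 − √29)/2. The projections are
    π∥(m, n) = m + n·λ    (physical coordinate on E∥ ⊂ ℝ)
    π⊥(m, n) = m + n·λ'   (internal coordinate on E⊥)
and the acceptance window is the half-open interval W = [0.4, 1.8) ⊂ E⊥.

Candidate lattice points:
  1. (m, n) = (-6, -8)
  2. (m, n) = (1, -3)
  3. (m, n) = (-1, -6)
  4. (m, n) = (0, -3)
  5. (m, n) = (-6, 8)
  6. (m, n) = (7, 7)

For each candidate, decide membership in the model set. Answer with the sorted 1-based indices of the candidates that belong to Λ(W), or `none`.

2, 4

Numerically λ ≈ 5.1926 and λ' = −1/λ ≈ -0.1926.
candidate 1: (m,n)=(-6,-8) → π∥ = -6-8·λ ≈ -47.5407, π⊥ = -6-8·λ' ≈ -4.4593 ∉ [0.4, 1.8) ⇒ out
candidate 2: (m,n)=(1,-3) → π∥ = 1-3·λ ≈ -14.5777, π⊥ = 1-3·λ' ≈ 1.5777 ∈ [0.4, 1.8) ⇒ IN Λ
candidate 3: (m,n)=(-1,-6) → π∥ = -1-6·λ ≈ -32.1555, π⊥ = -1-6·λ' ≈ 0.1555 ∉ [0.4, 1.8) ⇒ out
candidate 4: (m,n)=(0,-3) → π∥ = 0-3·λ ≈ -15.5777, π⊥ = 0-3·λ' ≈ 0.5777 ∈ [0.4, 1.8) ⇒ IN Λ
candidate 5: (m,n)=(-6,8) → π∥ = -6+8·λ ≈ 35.5407, π⊥ = -6+8·λ' ≈ -7.5407 ∉ [0.4, 1.8) ⇒ out
candidate 6: (m,n)=(7,7) → π∥ = 7+7·λ ≈ 43.3481, π⊥ = 7+7·λ' ≈ 5.6519 ∉ [0.4, 1.8) ⇒ out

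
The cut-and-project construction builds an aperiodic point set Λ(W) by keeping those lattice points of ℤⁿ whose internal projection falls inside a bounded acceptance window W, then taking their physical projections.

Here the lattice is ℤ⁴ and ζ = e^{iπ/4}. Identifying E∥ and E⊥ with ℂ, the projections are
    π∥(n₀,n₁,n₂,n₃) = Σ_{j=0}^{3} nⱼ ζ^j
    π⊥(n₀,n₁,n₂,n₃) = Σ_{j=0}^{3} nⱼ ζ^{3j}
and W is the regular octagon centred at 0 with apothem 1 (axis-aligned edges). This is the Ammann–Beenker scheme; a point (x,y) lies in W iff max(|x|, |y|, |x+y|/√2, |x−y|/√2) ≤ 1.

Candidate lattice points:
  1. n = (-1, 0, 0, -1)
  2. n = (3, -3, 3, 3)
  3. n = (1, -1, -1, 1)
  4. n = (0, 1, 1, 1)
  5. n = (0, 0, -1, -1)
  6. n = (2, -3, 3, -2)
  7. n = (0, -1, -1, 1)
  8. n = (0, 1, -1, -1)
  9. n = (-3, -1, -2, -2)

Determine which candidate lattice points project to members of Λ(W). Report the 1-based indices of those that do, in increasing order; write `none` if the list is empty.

4, 5

With ζ = e^{iπ/4} the internal vectors are ζ^0,ζ^3,ζ^6,ζ^9.
candidate 1: n = (-1, 0, 0, -1) → π⊥ ≈ (-1.7071, -0.7071); max(|x|,|y|,|x±y|/√2) = 1.7071 > 1 ⇒ ∉ W
candidate 2: n = (3, -3, 3, 3) → π⊥ ≈ (+7.2426, -3.0000); max(|x|,|y|,|x±y|/√2) = 7.2426 > 1 ⇒ ∉ W
candidate 3: n = (1, -1, -1, 1) → π⊥ ≈ (+2.4142, +1.0000); max(|x|,|y|,|x±y|/√2) = 2.4142 > 1 ⇒ ∉ W
candidate 4: n = (0, 1, 1, 1) → π⊥ ≈ (+0.0000, +0.4142); max(|x|,|y|,|x±y|/√2) = 0.4142 ≤ 1 ⇒ ∈ W
candidate 5: n = (0, 0, -1, -1) → π⊥ ≈ (-0.7071, +0.2929); max(|x|,|y|,|x±y|/√2) = 0.7071 ≤ 1 ⇒ ∈ W
candidate 6: n = (2, -3, 3, -2) → π⊥ ≈ (+2.7071, -6.5355); max(|x|,|y|,|x±y|/√2) = 6.5355 > 1 ⇒ ∉ W
candidate 7: n = (0, -1, -1, 1) → π⊥ ≈ (+1.4142, +1.0000); max(|x|,|y|,|x±y|/√2) = 1.7071 > 1 ⇒ ∉ W
candidate 8: n = (0, 1, -1, -1) → π⊥ ≈ (-1.4142, +1.0000); max(|x|,|y|,|x±y|/√2) = 1.7071 > 1 ⇒ ∉ W
candidate 9: n = (-3, -1, -2, -2) → π⊥ ≈ (-3.7071, -0.1213); max(|x|,|y|,|x±y|/√2) = 3.7071 > 1 ⇒ ∉ W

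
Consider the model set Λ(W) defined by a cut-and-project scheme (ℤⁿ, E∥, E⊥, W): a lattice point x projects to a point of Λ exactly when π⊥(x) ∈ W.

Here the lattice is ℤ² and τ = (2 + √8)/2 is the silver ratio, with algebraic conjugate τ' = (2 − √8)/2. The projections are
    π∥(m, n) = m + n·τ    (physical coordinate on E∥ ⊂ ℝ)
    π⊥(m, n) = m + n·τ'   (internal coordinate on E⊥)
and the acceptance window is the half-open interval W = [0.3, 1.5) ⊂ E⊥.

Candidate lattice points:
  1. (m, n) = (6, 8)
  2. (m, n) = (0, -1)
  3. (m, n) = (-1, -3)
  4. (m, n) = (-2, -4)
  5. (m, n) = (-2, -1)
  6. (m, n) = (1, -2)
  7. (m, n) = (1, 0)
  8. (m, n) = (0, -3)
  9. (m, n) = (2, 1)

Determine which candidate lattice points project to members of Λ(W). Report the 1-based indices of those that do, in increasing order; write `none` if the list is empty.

2, 7, 8

τ' = (2−√8)/2 ≈ -0.4142.
candidate 1: (m,n)=(6,8) → π∥ = 6+8·τ ≈ 25.3137, π⊥ = 6+8·τ' ≈ 2.6863 ∉ [0.3, 1.5) ⇒ out
candidate 2: (m,n)=(0,-1) → π∥ = 0-1·τ ≈ -2.4142, π⊥ = 0-1·τ' ≈ 0.4142 ∈ [0.3, 1.5) ⇒ IN Λ
candidate 3: (m,n)=(-1,-3) → π∥ = -1-3·τ ≈ -8.2426, π⊥ = -1-3·τ' ≈ 0.2426 ∉ [0.3, 1.5) ⇒ out
candidate 4: (m,n)=(-2,-4) → π∥ = -2-4·τ ≈ -11.6569, π⊥ = -2-4·τ' ≈ -0.3431 ∉ [0.3, 1.5) ⇒ out
candidate 5: (m,n)=(-2,-1) → π∥ = -2-1·τ ≈ -4.4142, π⊥ = -2-1·τ' ≈ -1.5858 ∉ [0.3, 1.5) ⇒ out
candidate 6: (m,n)=(1,-2) → π∥ = 1-2·τ ≈ -3.8284, π⊥ = 1-2·τ' ≈ 1.8284 ∉ [0.3, 1.5) ⇒ out
candidate 7: (m,n)=(1,0) → π∥ = 1+0·τ ≈ 1.0000, π⊥ = 1+0·τ' ≈ 1.0000 ∈ [0.3, 1.5) ⇒ IN Λ
candidate 8: (m,n)=(0,-3) → π∥ = 0-3·τ ≈ -7.2426, π⊥ = 0-3·τ' ≈ 1.2426 ∈ [0.3, 1.5) ⇒ IN Λ
candidate 9: (m,n)=(2,1) → π∥ = 2+1·τ ≈ 4.4142, π⊥ = 2+1·τ' ≈ 1.5858 ∉ [0.3, 1.5) ⇒ out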